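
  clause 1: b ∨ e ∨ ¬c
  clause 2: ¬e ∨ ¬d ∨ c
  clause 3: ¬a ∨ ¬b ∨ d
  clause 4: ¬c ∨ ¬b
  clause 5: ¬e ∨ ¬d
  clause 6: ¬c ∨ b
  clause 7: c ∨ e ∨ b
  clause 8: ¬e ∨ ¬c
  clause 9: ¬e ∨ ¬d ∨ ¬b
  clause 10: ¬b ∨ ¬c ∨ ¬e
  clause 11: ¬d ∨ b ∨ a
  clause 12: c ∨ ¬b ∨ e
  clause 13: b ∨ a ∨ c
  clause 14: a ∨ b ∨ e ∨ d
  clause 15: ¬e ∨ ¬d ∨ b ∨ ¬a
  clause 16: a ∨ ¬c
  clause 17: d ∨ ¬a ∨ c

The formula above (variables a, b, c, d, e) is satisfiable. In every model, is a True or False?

Suppose a = True.
Case b = False:
Unit clause (¬c) forces c = False.
Unit clause (e) forces e = True.
Unit clause (¬d) forces d = False.
But (d) is also a unit clause — contradiction.
Backtrack on b: now try b = True.
Unit clause (d) forces d = True.
Unit clause (¬c) forces c = False.
Unit clause (¬e) forces e = False.
But (e) is also a unit clause — contradiction.
Neither b = True nor b = False works.
So every satisfying assignment has a = False.

False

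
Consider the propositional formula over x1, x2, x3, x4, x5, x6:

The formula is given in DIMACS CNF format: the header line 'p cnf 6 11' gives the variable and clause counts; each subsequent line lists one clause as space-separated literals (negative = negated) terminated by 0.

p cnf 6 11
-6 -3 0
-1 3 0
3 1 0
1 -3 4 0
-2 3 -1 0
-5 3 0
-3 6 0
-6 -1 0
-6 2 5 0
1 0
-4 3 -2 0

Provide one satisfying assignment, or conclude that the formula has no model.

UNSATISFIABLE

(x1) alone gives x1 = True.
(x3) alone gives x3 = True.
(¬x6) alone gives x6 = False.
But (x6) is also a unit clause — contradiction.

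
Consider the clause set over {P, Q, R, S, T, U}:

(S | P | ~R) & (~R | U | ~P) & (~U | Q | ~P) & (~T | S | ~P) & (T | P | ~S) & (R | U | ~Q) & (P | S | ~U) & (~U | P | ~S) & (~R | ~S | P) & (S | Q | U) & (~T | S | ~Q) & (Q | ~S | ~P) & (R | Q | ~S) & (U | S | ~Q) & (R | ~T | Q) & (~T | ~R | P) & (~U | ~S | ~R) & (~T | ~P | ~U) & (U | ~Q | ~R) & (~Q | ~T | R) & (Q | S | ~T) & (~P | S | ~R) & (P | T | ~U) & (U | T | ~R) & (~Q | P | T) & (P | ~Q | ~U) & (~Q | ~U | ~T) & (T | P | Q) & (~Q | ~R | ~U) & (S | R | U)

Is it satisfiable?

Case S = 1:
Case T = 0:
The clause (P) is unit, so P = 1.
The clause (Q) is unit, so Q = 1.
Case R = 0:
The clause (U) is unit, so U = 1.
This assignment satisfies each clause.
A satisfying assignment: P: 1, Q: 1, R: 0, S: 1, T: 0, U: 1.

Yes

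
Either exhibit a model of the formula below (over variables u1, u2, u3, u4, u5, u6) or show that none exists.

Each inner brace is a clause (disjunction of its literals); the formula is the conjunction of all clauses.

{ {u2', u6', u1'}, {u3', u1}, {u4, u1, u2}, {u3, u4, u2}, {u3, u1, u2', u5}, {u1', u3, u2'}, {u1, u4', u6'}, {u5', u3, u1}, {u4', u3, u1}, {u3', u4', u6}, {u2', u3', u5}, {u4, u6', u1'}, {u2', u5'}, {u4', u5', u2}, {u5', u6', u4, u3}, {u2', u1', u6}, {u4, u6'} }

Try u3 = 1.
From the singleton clause (u1), u1 = 1.
Try u2 = 0.
Try u4 = 0.
From the singleton clause (u6'), u6 = 0.
Every clause is now satisfied; u5 is unconstrained.

u1=1, u2=0, u3=1, u4=0, u5=0, u6=0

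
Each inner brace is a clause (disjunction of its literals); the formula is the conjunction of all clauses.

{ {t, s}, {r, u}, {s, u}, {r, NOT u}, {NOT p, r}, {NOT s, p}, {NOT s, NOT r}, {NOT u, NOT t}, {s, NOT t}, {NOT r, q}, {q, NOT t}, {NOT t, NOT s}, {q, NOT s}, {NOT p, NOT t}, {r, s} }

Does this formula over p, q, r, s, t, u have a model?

Case t = true:
The clause (NOT u) is unit, so u = false.
The clause (r) is unit, so r = true.
The clause (s) is unit, so s = true.
That conflicts with the unit clause (NOT s).
So t must be the other value — set t = false.
The clause (s) is unit, so s = true.
The clause (p) is unit, so p = true.
The clause (r) is unit, so r = true.
That conflicts with the unit clause (NOT r).
Neither t = true nor t = false works.
No assignment satisfies every clause.

Unsatisfiable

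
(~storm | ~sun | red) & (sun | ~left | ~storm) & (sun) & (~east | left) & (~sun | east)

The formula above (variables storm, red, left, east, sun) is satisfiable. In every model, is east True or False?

True

Suppose east = 0.
The clause (sun) is unit, so sun = 1.
That conflicts with the unit clause (~sun).
So every satisfying assignment has east = True.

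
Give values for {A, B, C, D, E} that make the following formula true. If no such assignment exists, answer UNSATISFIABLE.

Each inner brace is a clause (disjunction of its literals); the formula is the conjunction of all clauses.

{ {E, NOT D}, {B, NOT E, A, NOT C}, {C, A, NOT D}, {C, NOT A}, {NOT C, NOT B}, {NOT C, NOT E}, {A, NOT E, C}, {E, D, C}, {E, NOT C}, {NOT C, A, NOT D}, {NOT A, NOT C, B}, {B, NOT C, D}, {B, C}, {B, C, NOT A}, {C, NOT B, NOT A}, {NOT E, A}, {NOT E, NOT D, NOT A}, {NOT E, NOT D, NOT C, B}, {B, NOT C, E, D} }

UNSATISFIABLE

Case E = true:
Unit clause (NOT C) forces C = false.
Unit clause (NOT A) forces A = false.
That conflicts with the unit clause (A).
Backtrack on E: now try E = false.
Unit clause (NOT D) forces D = false.
Unit clause (C) forces C = true.
That conflicts with the unit clause (NOT C).
Both values of E lead to a conflict.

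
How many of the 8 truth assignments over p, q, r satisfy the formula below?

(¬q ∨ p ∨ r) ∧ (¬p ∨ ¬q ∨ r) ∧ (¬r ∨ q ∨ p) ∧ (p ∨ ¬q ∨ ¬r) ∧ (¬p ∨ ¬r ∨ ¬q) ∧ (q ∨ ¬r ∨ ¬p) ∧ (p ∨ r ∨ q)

1

There are 2^3 = 8 truth assignments over (p, q, r).
Check each against the 7 clauses (columns in the order p, q, r):
  F F F  ✗ fails (p ∨ r ∨ q)
  F F T  ✗ fails (¬r ∨ q ∨ p)
  F T F  ✗ fails (¬q ∨ p ∨ r)
  F T T  ✗ fails (p ∨ ¬q ∨ ¬r)
  T F F  ✓ satisfies all
  T F T  ✗ fails (q ∨ ¬r ∨ ¬p)
  T T F  ✗ fails (¬p ∨ ¬q ∨ r)
  T T T  ✗ fails (¬p ∨ ¬r ∨ ¬q)
1 of the 8 rows is a model.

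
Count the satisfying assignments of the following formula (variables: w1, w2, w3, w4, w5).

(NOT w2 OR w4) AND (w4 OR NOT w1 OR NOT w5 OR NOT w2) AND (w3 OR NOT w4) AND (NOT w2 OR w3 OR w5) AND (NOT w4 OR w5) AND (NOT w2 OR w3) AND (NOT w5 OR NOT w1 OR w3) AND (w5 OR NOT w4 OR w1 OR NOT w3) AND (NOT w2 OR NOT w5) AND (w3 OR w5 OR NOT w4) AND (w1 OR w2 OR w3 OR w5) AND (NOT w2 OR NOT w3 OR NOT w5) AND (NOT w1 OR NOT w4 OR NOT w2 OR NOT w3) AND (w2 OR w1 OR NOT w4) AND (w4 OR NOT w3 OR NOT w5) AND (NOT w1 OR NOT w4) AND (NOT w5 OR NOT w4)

4

There are 2^5 = 32 truth assignments over (w1, w2, w3, w4, w5).
Split on w3. With w3 = true, the clauses containing w3 are satisfied and NOT w3 drops from the rest; 2 of the 2^4 = 16 assignments to the other variables satisfy what remains.
With w3 = false, by the same count on the reduced clause set, 2 assignments work.
(One model: w1=F, w2=F, w3=F, w4=F, w5=T.)
Total: 2 + 2 = 4.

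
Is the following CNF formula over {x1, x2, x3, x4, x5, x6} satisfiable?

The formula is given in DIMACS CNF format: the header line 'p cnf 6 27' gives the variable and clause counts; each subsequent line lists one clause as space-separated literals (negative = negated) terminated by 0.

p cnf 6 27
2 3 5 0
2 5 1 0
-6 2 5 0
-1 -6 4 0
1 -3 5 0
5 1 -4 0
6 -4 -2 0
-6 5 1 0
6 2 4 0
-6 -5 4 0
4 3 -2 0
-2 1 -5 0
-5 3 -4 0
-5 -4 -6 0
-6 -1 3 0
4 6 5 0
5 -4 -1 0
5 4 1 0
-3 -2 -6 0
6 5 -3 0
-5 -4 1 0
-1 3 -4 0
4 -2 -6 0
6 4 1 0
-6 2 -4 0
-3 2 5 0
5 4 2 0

Try x2 = True.
Try x6 = False.
From the singleton clause (¬x4), x4 = False.
From the singleton clause (x3), x3 = True.
From the singleton clause (x5), x5 = True.
From the singleton clause (x1), x1 = True.
All clauses are satisfied.
A satisfying assignment: x1=True; x2=True; x3=True; x4=False; x5=True; x6=False.

Satisfiable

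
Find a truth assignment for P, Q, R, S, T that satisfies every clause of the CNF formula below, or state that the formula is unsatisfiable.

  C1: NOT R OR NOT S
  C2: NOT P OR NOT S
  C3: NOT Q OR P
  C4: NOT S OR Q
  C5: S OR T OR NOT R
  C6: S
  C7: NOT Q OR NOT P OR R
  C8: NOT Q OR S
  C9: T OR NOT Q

UNSATISFIABLE

Unit clause (S) forces S = true.
Unit clause (NOT R) forces R = false.
Unit clause (NOT P) forces P = false.
Unit clause (NOT Q) forces Q = false.
Now (Q) is unsatisfied and unit — conflict.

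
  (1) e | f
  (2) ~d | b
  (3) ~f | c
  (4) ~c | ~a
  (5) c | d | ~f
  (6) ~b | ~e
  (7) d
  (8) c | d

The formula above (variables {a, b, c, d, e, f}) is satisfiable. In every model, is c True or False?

Suppose c = 0.
Unit clause (~f) forces f = 0.
Unit clause (e) forces e = 1.
Unit clause (~b) forces b = 0.
Unit clause (~d) forces d = 0.
Now (d) is unsatisfied and unit — conflict.
So every satisfying assignment has c = True.

True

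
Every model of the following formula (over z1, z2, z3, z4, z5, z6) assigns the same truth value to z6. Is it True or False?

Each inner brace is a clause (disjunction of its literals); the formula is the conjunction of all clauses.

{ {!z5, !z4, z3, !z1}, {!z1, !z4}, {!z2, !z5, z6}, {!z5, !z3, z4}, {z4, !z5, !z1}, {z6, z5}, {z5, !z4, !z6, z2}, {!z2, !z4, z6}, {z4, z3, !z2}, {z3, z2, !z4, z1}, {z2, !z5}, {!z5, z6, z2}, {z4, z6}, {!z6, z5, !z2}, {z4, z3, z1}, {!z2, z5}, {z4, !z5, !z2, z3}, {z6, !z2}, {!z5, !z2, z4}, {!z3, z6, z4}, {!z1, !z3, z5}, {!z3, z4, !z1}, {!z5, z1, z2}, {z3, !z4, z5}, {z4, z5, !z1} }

Suppose z6 = false.
From the singleton clause (z5), z5 = true.
From the singleton clause (!z2), z2 = false.
That conflicts with the unit clause (z2).
So every satisfying assignment has z6 = True.

True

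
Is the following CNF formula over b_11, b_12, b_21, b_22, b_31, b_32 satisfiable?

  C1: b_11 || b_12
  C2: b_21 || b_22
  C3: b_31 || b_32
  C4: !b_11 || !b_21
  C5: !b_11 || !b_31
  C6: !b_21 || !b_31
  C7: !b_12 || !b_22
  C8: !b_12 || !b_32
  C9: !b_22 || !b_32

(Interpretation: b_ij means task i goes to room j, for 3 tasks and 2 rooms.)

Case b_11 = true:
From the singleton clause (!b_21), b_21 = false.
From the singleton clause (b_22), b_22 = true.
From the singleton clause (!b_31), b_31 = false.
From the singleton clause (b_32), b_32 = true.
Now (!b_32) is unsatisfied and unit — conflict.
Undo b_11 and try b_11 = false.
From the singleton clause (b_12), b_12 = true.
From the singleton clause (!b_22), b_22 = false.
From the singleton clause (b_21), b_21 = true.
From the singleton clause (!b_31), b_31 = false.
From the singleton clause (b_32), b_32 = true.
Now (!b_32) is unsatisfied and unit — conflict.
Neither b_11 = true nor b_11 = false works.
No assignment satisfies every clause.

Unsatisfiable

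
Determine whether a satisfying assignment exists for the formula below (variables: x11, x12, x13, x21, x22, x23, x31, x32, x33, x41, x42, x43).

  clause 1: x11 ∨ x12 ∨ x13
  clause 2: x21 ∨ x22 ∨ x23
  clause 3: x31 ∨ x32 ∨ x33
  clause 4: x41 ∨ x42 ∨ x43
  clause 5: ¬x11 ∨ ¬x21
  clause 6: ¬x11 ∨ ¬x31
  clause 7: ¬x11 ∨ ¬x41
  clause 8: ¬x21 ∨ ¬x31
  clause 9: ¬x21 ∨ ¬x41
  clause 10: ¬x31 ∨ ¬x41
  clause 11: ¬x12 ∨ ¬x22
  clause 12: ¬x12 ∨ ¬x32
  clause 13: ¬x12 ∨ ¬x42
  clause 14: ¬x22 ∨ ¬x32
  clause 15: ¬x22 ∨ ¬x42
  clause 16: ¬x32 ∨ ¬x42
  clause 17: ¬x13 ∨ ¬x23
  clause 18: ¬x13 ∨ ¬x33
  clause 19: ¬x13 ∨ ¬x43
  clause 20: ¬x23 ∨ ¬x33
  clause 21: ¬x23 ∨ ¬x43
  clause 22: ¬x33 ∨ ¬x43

No, unsatisfiable

Try x11 = False.
Try x12 = True.
From the singleton clause (¬x22), x22 = False.
From the singleton clause (¬x32), x32 = False.
From the singleton clause (¬x42), x42 = False.
Try x21 = True.
From the singleton clause (¬x31), x31 = False.
From the singleton clause (x33), x33 = True.
From the singleton clause (¬x41), x41 = False.
From the singleton clause (x43), x43 = True.
Now (¬x43) is unsatisfied and unit — conflict.
That branch fails; take x21 = False instead.
From the singleton clause (x23), x23 = True.
From the singleton clause (¬x13), x13 = False.
From the singleton clause (¬x33), x33 = False.
From the singleton clause (x31), x31 = True.
From the singleton clause (¬x41), x41 = False.
From the singleton clause (x43), x43 = True.
Now (¬x43) is unsatisfied and unit — conflict.
Either choice for x21 ends in contradiction.
That branch fails; take x12 = False instead.
From the singleton clause (x13), x13 = True.
From the singleton clause (¬x23), x23 = False.
From the singleton clause (¬x33), x33 = False.
From the singleton clause (¬x43), x43 = False.
Try x21 = True.
From the singleton clause (¬x31), x31 = False.
From the singleton clause (x32), x32 = True.
From the singleton clause (¬x41), x41 = False.
From the singleton clause (x42), x42 = True.
Now (¬x42) is unsatisfied and unit — conflict.
That branch fails; take x21 = False instead.
From the singleton clause (x22), x22 = True.
From the singleton clause (¬x32), x32 = False.
From the singleton clause (x31), x31 = True.
From the singleton clause (¬x41), x41 = False.
From the singleton clause (x42), x42 = True.
Now (¬x42) is unsatisfied and unit — conflict.
Either choice for x21 ends in contradiction.
Either choice for x12 ends in contradiction.
That branch fails; take x11 = True instead.
From the singleton clause (¬x21), x21 = False.
From the singleton clause (¬x31), x31 = False.
From the singleton clause (¬x41), x41 = False.
Try x22 = True.
From the singleton clause (¬x12), x12 = False.
From the singleton clause (¬x32), x32 = False.
From the singleton clause (x33), x33 = True.
From the singleton clause (¬x42), x42 = False.
From the singleton clause (x43), x43 = True.
Now (¬x43) is unsatisfied and unit — conflict.
That branch fails; take x22 = False instead.
From the singleton clause (x23), x23 = True.
From the singleton clause (¬x13), x13 = False.
From the singleton clause (¬x33), x33 = False.
From the singleton clause (x32), x32 = True.
From the singleton clause (¬x12), x12 = False.
From the singleton clause (¬x42), x42 = False.
From the singleton clause (x43), x43 = True.
Now (¬x43) is unsatisfied and unit — conflict.
Either choice for x22 ends in contradiction.
Either choice for x11 ends in contradiction.
No assignment satisfies every clause.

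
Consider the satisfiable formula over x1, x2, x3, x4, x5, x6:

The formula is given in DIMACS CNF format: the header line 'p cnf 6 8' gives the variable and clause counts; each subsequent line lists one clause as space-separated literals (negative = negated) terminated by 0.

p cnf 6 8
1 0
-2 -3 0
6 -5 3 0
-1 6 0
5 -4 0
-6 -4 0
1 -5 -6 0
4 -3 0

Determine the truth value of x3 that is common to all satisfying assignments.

Suppose x3 = True.
Unit clause (x1) forces x1 = True.
Unit clause (¬x2) forces x2 = False.
Unit clause (x6) forces x6 = True.
Unit clause (¬x4) forces x4 = False.
That conflicts with the unit clause (x4).
So every satisfying assignment has x3 = False.

False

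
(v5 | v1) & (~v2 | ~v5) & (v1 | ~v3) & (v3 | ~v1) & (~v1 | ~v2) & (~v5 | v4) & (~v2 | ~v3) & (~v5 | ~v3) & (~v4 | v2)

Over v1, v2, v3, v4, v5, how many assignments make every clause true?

1

There are 2^5 = 32 truth assignments over (v1, v2, v3, v4, v5).
Split on v3. With v3 = 1, the clauses containing v3 are satisfied and ~v3 drops from the rest; 1 of the 2^4 = 16 assignments to the other variables satisfy what remains.
With v3 = 0, by the same count on the reduced clause set, 0 assignments work.
(One model: v1=T, v2=F, v3=T, v4=F, v5=F.)
Total: 1 + 0 = 1.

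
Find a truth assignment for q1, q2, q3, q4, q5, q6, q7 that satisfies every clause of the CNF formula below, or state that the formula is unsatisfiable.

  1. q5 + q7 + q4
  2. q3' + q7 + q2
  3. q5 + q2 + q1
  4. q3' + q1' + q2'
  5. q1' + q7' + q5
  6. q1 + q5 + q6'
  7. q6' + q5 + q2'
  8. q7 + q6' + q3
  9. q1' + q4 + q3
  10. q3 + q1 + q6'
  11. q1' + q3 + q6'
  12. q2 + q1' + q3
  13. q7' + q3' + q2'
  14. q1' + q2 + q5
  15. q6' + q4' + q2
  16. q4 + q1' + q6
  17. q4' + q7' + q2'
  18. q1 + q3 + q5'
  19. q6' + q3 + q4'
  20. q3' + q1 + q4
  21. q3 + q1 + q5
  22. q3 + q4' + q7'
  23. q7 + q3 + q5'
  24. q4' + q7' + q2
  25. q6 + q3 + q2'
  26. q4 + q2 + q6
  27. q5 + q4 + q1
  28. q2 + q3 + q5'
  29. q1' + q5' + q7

q1: 1, q2: 0, q3: 1, q4: 0, q5: 1, q6: 1, q7: 1

Suppose q5 = 1.
Suppose q1 = 1.
From the singleton clause (q7), q7 = 1.
Suppose q3 = 1.
From the singleton clause (q2'), q2 = 0.
From the singleton clause (q4'), q4 = 0.
From the singleton clause (q6), q6 = 1.
This assignment satisfies each clause.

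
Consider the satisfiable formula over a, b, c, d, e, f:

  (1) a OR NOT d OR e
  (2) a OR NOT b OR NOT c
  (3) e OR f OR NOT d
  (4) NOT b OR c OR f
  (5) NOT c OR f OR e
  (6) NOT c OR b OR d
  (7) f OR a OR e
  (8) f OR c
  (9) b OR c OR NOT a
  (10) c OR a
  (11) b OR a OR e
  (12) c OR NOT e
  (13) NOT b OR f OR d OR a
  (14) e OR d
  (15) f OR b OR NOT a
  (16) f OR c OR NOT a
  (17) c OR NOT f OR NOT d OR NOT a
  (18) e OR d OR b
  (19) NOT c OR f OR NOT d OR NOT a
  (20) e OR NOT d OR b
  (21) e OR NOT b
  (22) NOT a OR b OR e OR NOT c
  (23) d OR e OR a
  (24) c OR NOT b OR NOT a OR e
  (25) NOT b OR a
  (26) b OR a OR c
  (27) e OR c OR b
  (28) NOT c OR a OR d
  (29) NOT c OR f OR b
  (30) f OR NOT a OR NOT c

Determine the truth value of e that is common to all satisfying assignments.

Suppose e = false.
The clause (d) is unit, so d = true.
The clause (a) is unit, so a = true.
The clause (f) is unit, so f = true.
The clause (c) is unit, so c = true.
The clause (b) is unit, so b = true.
Now (NOT b) is unsatisfied and unit — conflict.
So every satisfying assignment has e = True.

True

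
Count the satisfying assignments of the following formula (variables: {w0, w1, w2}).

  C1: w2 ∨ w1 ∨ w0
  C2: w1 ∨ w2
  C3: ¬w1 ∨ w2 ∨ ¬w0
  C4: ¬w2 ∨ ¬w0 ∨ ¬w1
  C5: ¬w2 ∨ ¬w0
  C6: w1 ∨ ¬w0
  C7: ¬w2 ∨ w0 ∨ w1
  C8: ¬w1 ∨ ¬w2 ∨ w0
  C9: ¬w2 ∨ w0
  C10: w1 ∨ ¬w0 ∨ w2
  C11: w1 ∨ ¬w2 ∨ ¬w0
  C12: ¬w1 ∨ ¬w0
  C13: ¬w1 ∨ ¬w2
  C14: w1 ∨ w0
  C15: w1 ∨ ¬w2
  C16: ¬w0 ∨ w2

1

There are 2^3 = 8 truth assignments over (w0, w1, w2).
Check each against the 16 clauses (columns in the order w0, w1, w2):
  F F F  ✗ fails (w2 ∨ w1 ∨ w0)
  F F T  ✗ fails (¬w2 ∨ w0 ∨ w1)
  F T F  ✓ satisfies all
  F T T  ✗ fails (¬w1 ∨ ¬w2 ∨ w0)
  T F F  ✗ fails (w1 ∨ w2)
  T F T  ✗ fails (¬w2 ∨ ¬w0)
  T T F  ✗ fails (¬w1 ∨ w2 ∨ ¬w0)
  T T T  ✗ fails (¬w2 ∨ ¬w0 ∨ ¬w1)
1 of the 8 rows is a model.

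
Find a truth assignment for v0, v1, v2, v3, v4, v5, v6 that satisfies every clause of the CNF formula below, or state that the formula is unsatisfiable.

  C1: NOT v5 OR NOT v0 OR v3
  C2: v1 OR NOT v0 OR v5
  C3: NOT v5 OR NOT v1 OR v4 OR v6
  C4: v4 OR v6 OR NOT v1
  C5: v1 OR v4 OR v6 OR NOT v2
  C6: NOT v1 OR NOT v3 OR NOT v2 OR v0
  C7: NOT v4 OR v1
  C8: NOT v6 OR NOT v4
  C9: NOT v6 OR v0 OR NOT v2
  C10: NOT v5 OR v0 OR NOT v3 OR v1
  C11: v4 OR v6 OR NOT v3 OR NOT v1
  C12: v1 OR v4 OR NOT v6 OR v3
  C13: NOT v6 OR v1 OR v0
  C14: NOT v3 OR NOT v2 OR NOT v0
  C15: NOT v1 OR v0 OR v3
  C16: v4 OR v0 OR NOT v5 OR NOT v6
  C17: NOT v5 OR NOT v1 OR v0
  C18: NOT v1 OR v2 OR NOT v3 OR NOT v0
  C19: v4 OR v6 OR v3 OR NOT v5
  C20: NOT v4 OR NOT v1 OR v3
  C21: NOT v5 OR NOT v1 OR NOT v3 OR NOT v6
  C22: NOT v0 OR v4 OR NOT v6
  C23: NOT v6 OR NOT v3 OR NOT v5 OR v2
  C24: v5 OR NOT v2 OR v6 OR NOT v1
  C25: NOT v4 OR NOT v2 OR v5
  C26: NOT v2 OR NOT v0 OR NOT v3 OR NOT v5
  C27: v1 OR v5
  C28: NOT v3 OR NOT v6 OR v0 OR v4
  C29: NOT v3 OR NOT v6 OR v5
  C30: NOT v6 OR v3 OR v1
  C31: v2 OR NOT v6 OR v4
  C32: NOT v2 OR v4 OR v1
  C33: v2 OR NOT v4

Case v4 = false:
Case v6 = false:
From the singleton clause (NOT v1), v1 = false.
From the singleton clause (NOT v2), v2 = false.
From the singleton clause (v5), v5 = true.
From the singleton clause (v3), v3 = true.
From the singleton clause (v0), v0 = true.
This assignment satisfies each clause.

v0 ↦ true; v1 ↦ false; v2 ↦ false; v3 ↦ true; v4 ↦ false; v5 ↦ true; v6 ↦ false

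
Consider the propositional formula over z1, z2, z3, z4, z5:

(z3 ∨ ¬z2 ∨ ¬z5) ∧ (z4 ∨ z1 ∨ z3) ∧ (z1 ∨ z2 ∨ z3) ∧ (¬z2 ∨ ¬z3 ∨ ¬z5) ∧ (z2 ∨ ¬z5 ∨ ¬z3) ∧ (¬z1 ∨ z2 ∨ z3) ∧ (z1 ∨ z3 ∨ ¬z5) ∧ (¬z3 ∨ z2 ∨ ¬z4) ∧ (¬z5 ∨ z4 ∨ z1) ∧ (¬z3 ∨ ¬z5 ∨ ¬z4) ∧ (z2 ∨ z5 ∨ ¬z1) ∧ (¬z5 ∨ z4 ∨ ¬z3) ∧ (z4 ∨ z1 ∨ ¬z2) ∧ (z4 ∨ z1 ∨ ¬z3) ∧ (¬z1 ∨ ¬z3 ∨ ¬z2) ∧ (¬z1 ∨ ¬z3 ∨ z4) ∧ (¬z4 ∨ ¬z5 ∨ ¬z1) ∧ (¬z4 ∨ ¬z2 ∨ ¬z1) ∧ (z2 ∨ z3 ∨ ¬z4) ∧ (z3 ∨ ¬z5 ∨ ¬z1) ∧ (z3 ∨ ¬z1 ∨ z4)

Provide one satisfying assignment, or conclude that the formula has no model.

z1 ↦ False,  z2 ↦ True,  z3 ↦ False,  z4 ↦ True,  z5 ↦ False

Suppose z3 = False.
Suppose z2 = True.
The clause (¬z5) is unit, so z5 = False.
Suppose z4 = True.
The clause (¬z1) is unit, so z1 = False.
This assignment satisfies each clause.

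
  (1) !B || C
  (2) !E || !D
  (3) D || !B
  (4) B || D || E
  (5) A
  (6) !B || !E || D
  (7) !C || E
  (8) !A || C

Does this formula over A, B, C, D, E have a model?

(A) alone gives A = true.
(C) alone gives C = true.
(E) alone gives E = true.
(!D) alone gives D = false.
(!B) alone gives B = false.
Every clause now holds.
A satisfying assignment: A: true,  B: false,  C: true,  D: false,  E: true.

Yes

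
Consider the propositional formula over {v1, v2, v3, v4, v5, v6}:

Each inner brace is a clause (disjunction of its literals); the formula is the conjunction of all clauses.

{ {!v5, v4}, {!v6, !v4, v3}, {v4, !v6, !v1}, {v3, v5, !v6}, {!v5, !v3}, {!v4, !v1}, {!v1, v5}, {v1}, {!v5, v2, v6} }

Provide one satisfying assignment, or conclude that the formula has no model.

UNSATISFIABLE

Unit clause (v1) forces v1 = true.
Unit clause (!v4) forces v4 = false.
Unit clause (!v5) forces v5 = false.
Now (v5) is unsatisfied and unit — conflict.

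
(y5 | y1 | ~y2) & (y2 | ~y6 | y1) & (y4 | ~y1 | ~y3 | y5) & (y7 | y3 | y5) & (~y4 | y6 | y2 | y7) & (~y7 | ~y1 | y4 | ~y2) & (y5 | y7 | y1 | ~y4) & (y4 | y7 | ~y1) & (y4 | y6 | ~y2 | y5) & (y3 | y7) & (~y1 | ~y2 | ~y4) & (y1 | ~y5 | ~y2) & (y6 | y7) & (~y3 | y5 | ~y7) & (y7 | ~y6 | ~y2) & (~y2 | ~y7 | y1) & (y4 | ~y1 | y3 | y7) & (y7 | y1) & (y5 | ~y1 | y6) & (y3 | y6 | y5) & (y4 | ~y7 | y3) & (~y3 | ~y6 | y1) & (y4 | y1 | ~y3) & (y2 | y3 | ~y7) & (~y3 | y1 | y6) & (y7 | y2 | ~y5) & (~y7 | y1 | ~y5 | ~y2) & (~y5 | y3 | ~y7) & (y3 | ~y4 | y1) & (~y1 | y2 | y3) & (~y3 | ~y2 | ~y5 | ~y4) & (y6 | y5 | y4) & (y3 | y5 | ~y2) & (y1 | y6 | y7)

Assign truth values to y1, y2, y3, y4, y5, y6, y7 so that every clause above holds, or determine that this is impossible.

Case y3 = 1:
Case y6 = 1:
From the singleton clause (y1), y1 = 1.
Case y4 = 1:
From the singleton clause (~y2), y2 = 0.
Case y5 = 1:
From the singleton clause (y7), y7 = 1.
Every clause now holds.

y1: 1; y2: 0; y3: 1; y4: 1; y5: 1; y6: 1; y7: 1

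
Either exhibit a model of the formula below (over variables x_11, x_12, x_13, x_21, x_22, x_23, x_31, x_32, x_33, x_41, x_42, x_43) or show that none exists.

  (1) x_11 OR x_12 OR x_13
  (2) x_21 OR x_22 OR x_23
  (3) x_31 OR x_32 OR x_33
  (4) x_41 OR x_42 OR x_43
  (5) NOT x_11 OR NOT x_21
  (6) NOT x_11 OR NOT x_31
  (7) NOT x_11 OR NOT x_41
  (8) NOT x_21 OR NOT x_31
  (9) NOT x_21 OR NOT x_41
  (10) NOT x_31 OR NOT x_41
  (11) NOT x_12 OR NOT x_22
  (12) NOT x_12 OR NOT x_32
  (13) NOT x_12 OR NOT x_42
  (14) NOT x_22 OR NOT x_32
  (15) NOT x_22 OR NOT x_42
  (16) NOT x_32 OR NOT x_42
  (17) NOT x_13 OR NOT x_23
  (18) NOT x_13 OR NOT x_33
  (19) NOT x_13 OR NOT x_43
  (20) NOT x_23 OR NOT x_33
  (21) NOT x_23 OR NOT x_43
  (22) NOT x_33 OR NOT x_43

Try x_11 = false.
Try x_12 = true.
(NOT x_22) alone gives x_22 = false.
(NOT x_32) alone gives x_32 = false.
(NOT x_42) alone gives x_42 = false.
Try x_21 = true.
(NOT x_31) alone gives x_31 = false.
(x_33) alone gives x_33 = true.
(NOT x_41) alone gives x_41 = false.
(x_43) alone gives x_43 = true.
But (NOT x_43) is also a unit clause — contradiction.
So x_21 must be the other value — set x_21 = false.
(x_23) alone gives x_23 = true.
(NOT x_13) alone gives x_13 = false.
(NOT x_33) alone gives x_33 = false.
(x_31) alone gives x_31 = true.
(NOT x_41) alone gives x_41 = false.
(x_43) alone gives x_43 = true.
But (NOT x_43) is also a unit clause — contradiction.
Both values of x_21 lead to a conflict.
So x_12 must be the other value — set x_12 = false.
(x_13) alone gives x_13 = true.
(NOT x_23) alone gives x_23 = false.
(NOT x_33) alone gives x_33 = false.
(NOT x_43) alone gives x_43 = false.
Try x_21 = true.
(NOT x_31) alone gives x_31 = false.
(x_32) alone gives x_32 = true.
(NOT x_41) alone gives x_41 = false.
(x_42) alone gives x_42 = true.
But (NOT x_42) is also a unit clause — contradiction.
So x_21 must be the other value — set x_21 = false.
(x_22) alone gives x_22 = true.
(NOT x_32) alone gives x_32 = false.
(x_31) alone gives x_31 = true.
(NOT x_41) alone gives x_41 = false.
(x_42) alone gives x_42 = true.
But (NOT x_42) is also a unit clause — contradiction.
Both values of x_21 lead to a conflict.
Both values of x_12 lead to a conflict.
So x_11 must be the other value — set x_11 = true.
(NOT x_21) alone gives x_21 = false.
(NOT x_31) alone gives x_31 = false.
(NOT x_41) alone gives x_41 = false.
Try x_22 = true.
(NOT x_12) alone gives x_12 = false.
(NOT x_32) alone gives x_32 = false.
(x_33) alone gives x_33 = true.
(NOT x_42) alone gives x_42 = false.
(x_43) alone gives x_43 = true.
But (NOT x_43) is also a unit clause — contradiction.
So x_22 must be the other value — set x_22 = false.
(x_23) alone gives x_23 = true.
(NOT x_13) alone gives x_13 = false.
(NOT x_33) alone gives x_33 = false.
(x_32) alone gives x_32 = true.
(NOT x_12) alone gives x_12 = false.
(NOT x_42) alone gives x_42 = false.
(x_43) alone gives x_43 = true.
But (NOT x_43) is also a unit clause — contradiction.
Both values of x_22 lead to a conflict.
Both values of x_11 lead to a conflict.

UNSATISFIABLE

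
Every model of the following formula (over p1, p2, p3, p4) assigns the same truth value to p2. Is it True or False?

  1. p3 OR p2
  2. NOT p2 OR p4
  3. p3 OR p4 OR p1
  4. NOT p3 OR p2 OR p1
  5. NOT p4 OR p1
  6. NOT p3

Suppose p2 = false.
The clause (p3) is unit, so p3 = true.
But (NOT p3) is also a unit clause — contradiction.
So every satisfying assignment has p2 = True.

True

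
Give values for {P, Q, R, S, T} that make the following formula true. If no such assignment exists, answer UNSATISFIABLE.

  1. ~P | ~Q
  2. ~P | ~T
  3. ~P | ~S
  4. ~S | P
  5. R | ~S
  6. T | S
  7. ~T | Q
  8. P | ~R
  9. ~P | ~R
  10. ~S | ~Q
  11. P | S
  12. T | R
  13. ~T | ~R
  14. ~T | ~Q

UNSATISFIABLE

Suppose P = 0.
From the singleton clause (~S), S = 0.
But (S) is also a unit clause — contradiction.
Backtrack on P: now try P = 1.
From the singleton clause (~Q), Q = 0.
From the singleton clause (~T), T = 0.
From the singleton clause (~S), S = 0.
But (S) is also a unit clause — contradiction.
Either choice for P ends in contradiction.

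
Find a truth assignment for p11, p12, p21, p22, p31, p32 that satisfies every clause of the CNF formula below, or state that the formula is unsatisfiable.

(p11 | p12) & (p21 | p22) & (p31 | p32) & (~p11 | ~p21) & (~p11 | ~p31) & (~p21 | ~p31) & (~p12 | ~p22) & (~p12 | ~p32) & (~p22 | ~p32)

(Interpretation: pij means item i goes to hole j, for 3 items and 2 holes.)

UNSATISFIABLE

Suppose p11 = 1.
From the singleton clause (~p21), p21 = 0.
From the singleton clause (p22), p22 = 1.
From the singleton clause (~p31), p31 = 0.
From the singleton clause (p32), p32 = 1.
That conflicts with the unit clause (~p32).
That branch fails; take p11 = 0 instead.
From the singleton clause (p12), p12 = 1.
From the singleton clause (~p22), p22 = 0.
From the singleton clause (p21), p21 = 1.
From the singleton clause (~p31), p31 = 0.
From the singleton clause (p32), p32 = 1.
That conflicts with the unit clause (~p32).
Neither p11 = 1 nor p11 = 0 works.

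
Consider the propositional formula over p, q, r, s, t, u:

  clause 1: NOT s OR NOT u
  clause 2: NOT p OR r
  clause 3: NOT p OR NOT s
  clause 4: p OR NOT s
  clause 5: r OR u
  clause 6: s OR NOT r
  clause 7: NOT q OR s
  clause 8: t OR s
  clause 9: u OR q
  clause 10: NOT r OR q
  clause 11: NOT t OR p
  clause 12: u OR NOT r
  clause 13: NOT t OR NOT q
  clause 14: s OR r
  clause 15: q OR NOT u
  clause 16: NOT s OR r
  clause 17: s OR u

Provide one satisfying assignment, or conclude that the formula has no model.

UNSATISFIABLE

Branch on s: set s = false.
Unit clause (NOT r) forces r = false.
But (r) is also a unit clause — contradiction.
So s must be the other value — set s = true.
Unit clause (NOT u) forces u = false.
Unit clause (NOT p) forces p = false.
But (p) is also a unit clause — contradiction.
Either choice for s ends in contradiction.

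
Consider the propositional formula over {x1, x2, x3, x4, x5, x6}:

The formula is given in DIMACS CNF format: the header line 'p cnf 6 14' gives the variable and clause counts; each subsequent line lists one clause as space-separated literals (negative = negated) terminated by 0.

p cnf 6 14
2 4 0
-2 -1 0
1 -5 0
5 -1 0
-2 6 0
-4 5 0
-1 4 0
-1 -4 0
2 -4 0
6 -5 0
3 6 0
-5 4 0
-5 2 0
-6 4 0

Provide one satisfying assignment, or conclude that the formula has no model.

UNSATISFIABLE

Case x2 = True:
The clause (¬x1) is unit, so x1 = False.
The clause (¬x5) is unit, so x5 = False.
The clause (x6) is unit, so x6 = True.
The clause (¬x4) is unit, so x4 = False.
Now (x4) is unsatisfied and unit — conflict.
Backtrack on x2: now try x2 = False.
The clause (x4) is unit, so x4 = True.
Now (¬x4) is unsatisfied and unit — conflict.
Neither x2 = True nor x2 = False works.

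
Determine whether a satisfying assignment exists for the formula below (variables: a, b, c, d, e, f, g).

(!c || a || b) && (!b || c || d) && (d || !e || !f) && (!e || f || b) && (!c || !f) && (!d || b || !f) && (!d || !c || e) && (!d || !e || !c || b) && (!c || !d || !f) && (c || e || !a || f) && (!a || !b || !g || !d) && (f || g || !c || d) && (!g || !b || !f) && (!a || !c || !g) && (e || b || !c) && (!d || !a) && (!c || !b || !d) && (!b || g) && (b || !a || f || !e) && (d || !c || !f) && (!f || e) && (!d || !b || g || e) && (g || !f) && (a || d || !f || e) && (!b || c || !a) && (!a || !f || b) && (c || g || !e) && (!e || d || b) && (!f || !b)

Branch on c: set c = false.
Branch on b: set b = false.
Branch on e: set e = false.
(!f) alone gives f = false.
(!a) alone gives a = false.
Every clause is now satisfied; d, g are unconstrained.
A satisfying assignment: a: false, b: false, c: false, d: true, e: false, f: false, g: true.

Yes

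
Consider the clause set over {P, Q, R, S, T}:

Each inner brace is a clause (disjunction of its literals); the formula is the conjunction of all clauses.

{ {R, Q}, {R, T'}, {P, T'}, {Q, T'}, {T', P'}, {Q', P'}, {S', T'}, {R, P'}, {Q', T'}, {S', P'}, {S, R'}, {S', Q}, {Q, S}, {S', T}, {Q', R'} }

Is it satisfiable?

Suppose R = 0.
From the singleton clause (Q), Q = 1.
From the singleton clause (T'), T = 0.
From the singleton clause (P'), P = 0.
From the singleton clause (S'), S = 0.
This assignment satisfies each clause.
A satisfying assignment: P=0,  Q=1,  R=0,  S=0,  T=0.

Yes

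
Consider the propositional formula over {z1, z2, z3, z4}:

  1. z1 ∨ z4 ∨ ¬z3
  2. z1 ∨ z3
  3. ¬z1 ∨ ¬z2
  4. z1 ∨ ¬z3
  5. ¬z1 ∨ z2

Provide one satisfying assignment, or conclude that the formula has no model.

UNSATISFIABLE

Suppose z1 = True.
The clause (¬z2) is unit, so z2 = False.
That conflicts with the unit clause (z2).
Backtrack on z1: now try z1 = False.
The clause (z3) is unit, so z3 = True.
That conflicts with the unit clause (¬z3).
Both values of z1 lead to a conflict.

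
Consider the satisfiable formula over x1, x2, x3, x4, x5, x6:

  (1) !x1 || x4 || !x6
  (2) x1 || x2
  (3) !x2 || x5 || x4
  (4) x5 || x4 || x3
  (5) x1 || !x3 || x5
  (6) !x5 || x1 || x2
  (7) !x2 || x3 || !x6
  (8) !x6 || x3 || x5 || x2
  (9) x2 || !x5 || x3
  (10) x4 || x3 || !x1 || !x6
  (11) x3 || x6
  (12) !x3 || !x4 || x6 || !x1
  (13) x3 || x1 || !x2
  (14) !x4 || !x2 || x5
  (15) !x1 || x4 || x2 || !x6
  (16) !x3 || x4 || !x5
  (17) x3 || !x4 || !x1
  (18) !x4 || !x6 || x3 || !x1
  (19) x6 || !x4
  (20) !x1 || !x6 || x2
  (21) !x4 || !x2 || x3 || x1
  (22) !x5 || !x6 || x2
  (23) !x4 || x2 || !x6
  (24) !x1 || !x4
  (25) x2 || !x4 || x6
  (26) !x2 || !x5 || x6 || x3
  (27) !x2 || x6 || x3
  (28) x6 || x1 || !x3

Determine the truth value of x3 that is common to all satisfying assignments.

True

Suppose x3 = false.
Unit clause (x6) forces x6 = true.
Unit clause (!x2) forces x2 = false.
Unit clause (x1) forces x1 = true.
But (!x1) is also a unit clause — contradiction.
So every satisfying assignment has x3 = True.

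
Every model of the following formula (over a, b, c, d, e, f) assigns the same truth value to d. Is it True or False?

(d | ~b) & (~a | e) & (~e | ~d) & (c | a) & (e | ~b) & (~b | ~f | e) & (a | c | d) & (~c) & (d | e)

Suppose d = 1.
(~e) alone gives e = 0.
(~a) alone gives a = 0.
(c) alone gives c = 1.
Now (~c) is unsatisfied and unit — conflict.
So every satisfying assignment has d = False.

False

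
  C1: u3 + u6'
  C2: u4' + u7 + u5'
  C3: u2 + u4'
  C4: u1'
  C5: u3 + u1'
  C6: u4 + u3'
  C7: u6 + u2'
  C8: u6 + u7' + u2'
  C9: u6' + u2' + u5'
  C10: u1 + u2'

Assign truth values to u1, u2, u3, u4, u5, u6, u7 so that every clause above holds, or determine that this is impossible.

u1=0,  u2=0,  u3=0,  u4=0,  u5=1,  u6=0,  u7=0

From the singleton clause (u1'), u1 = 0.
From the singleton clause (u2'), u2 = 0.
From the singleton clause (u4'), u4 = 0.
From the singleton clause (u3'), u3 = 0.
From the singleton clause (u6'), u6 = 0.
No clause remains; u5, u7 are free.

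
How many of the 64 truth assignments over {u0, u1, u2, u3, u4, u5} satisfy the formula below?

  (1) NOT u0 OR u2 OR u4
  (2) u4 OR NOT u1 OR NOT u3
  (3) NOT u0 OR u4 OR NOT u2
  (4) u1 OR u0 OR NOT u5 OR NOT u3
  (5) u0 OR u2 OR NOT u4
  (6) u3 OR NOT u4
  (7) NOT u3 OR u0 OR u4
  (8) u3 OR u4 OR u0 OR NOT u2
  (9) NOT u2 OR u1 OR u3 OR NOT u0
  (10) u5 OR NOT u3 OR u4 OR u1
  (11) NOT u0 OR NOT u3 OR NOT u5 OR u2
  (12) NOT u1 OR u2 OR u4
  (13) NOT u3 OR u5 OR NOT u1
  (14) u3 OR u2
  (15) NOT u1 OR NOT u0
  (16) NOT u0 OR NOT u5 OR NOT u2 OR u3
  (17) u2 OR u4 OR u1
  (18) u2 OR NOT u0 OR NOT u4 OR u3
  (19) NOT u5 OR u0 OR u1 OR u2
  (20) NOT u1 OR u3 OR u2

5

There are 2^6 = 64 truth assignments over (u0, u1, u2, u3, u4, u5).
Split on u0. With u0 = true, the clauses containing u0 are satisfied and NOT u0 drops from the rest; 3 of the 2^5 = 32 assignments to the other variables satisfy what remains.
With u0 = false, by the same count on the reduced clause set, 2 assignments work.
(One model: u0=F, u1=F, u2=T, u3=T, u4=T, u5=F.)
Total: 3 + 2 = 5.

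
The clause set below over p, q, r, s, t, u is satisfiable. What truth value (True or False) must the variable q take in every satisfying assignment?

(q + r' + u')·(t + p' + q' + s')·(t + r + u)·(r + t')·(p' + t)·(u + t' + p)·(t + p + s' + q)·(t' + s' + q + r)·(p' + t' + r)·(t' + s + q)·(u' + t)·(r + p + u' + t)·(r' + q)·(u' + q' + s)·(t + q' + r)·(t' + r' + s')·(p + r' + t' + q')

True

Suppose q = 0.
(r') alone gives r = 0.
(t') alone gives t = 0.
(u) alone gives u = 1.
But (u') is also a unit clause — contradiction.
So every satisfying assignment has q = True.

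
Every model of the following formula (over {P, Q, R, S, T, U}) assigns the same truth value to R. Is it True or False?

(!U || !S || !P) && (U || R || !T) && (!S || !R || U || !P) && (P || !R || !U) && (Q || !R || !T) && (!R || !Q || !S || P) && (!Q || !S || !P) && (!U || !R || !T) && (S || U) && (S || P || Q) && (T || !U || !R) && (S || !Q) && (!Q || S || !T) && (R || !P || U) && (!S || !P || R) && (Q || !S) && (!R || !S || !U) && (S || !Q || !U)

False

Suppose R = true.
Try P = true.
Try U = false.
The clause (!S) is unit, so S = false.
Now (S) is unsatisfied and unit — conflict.
Undo U and try U = true.
The clause (!S) is unit, so S = false.
The clause (!T) is unit, so T = false.
Now (T) is unsatisfied and unit — conflict.
Neither U = true nor U = false works.
Undo P and try P = false.
The clause (!U) is unit, so U = false.
The clause (S) is unit, so S = true.
The clause (!Q) is unit, so Q = false.
Now (Q) is unsatisfied and unit — conflict.
Neither P = true nor P = false works.
So every satisfying assignment has R = False.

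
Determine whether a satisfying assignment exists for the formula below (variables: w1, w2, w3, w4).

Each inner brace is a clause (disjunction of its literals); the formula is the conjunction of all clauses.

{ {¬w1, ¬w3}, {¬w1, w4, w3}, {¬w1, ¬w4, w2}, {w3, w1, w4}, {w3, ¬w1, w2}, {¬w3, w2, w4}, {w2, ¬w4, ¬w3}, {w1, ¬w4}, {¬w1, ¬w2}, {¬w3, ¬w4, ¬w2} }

Case w1 = False:
(¬w4) alone gives w4 = False.
(w3) alone gives w3 = True.
(w2) alone gives w2 = True.
All clauses are satisfied.
A satisfying assignment: w1 ↦ False,  w2 ↦ True,  w3 ↦ True,  w4 ↦ False.

Yes, satisfiable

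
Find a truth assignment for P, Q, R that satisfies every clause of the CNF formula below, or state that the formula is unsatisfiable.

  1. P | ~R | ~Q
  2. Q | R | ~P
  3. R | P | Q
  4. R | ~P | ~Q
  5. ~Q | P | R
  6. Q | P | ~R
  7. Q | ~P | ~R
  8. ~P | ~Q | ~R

Branch on P: set P = 1.
Branch on Q: set Q = 1.
From the singleton clause (R), R = 1.
Now (~R) is unsatisfied and unit — conflict.
That branch fails; take Q = 0 instead.
From the singleton clause (R), R = 1.
Now (~R) is unsatisfied and unit — conflict.
Either choice for Q ends in contradiction.
That branch fails; take P = 0 instead.
Branch on R: set R = 0.
From the singleton clause (Q), Q = 1.
Now (~Q) is unsatisfied and unit — conflict.
That branch fails; take R = 1 instead.
From the singleton clause (~Q), Q = 0.
Now (Q) is unsatisfied and unit — conflict.
Either choice for R ends in contradiction.
Either choice for P ends in contradiction.

UNSATISFIABLE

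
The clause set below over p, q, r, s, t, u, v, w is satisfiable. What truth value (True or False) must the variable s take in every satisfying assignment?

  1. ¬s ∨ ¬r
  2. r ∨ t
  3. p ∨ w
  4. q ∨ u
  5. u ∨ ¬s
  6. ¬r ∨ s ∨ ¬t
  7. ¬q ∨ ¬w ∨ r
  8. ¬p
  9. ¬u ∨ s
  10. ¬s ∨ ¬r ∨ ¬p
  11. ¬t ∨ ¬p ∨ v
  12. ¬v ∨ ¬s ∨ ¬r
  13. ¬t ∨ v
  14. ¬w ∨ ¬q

True

Suppose s = False.
(¬p) alone gives p = False.
(w) alone gives w = True.
(¬u) alone gives u = False.
(q) alone gives q = True.
But (¬q) is also a unit clause — contradiction.
So every satisfying assignment has s = True.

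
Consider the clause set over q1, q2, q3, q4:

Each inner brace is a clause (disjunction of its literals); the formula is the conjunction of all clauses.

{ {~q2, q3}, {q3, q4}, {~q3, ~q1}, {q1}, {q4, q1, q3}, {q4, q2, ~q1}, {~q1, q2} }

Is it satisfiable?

Unit clause (q1) forces q1 = 1.
Unit clause (~q3) forces q3 = 0.
Unit clause (~q2) forces q2 = 0.
But (q2) is also a unit clause — contradiction.
No assignment satisfies every clause.

No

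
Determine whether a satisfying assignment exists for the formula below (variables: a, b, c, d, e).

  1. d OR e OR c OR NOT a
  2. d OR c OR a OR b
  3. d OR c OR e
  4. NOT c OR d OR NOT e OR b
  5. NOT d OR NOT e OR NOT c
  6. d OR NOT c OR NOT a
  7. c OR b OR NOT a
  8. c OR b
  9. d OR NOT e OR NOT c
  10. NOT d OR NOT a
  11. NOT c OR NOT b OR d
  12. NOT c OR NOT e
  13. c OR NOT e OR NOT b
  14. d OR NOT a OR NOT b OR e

Yes

Suppose c = true.
Unit clause (NOT e) forces e = false.
Suppose d = false.
Unit clause (NOT a) forces a = false.
Unit clause (NOT b) forces b = false.
This assignment satisfies each clause.
A satisfying assignment: a: false,  b: false,  c: true,  d: false,  e: false.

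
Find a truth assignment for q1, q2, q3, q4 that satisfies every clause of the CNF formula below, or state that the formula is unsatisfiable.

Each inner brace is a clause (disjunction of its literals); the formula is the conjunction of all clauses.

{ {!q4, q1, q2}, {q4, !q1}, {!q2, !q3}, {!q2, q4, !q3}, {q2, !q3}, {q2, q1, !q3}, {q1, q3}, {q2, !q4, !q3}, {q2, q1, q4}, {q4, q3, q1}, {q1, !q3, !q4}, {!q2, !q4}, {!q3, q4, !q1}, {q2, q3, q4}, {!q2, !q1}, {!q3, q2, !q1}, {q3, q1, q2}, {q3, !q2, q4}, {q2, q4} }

q1: true, q2: false, q3: false, q4: true

Try q4 = true.
The clause (!q2) is unit, so q2 = false.
The clause (q1) is unit, so q1 = true.
The clause (!q3) is unit, so q3 = false.
All clauses are satisfied.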